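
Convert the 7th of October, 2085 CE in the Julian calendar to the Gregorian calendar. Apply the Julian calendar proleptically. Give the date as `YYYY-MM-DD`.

The Julian–Gregorian offset here is 13 days (Julian trailing).
7 October 2085 Julian + 13 days → 20 October 2085 Gregorian.

2085-10-20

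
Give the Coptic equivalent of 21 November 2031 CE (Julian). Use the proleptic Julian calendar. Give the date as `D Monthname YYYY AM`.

Julian Day Number of the source date = 2463205.
Converting JDN 2463205 to the Coptic calendar gives 24 Hathor 1748 AM.

24 Hathor 1748 AM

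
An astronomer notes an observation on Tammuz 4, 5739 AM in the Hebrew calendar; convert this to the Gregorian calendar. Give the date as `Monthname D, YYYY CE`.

Both dates share Julian Day Number 2444054; in the Gregorian calendar that is 29 June 1979 CE.

June 29, 1979 CE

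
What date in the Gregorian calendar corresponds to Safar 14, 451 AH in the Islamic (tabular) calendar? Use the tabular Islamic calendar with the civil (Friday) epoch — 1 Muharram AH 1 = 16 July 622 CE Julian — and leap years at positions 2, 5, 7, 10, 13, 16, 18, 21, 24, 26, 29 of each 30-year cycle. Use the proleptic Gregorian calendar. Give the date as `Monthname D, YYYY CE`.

April 7, 1059 CE

Both dates share Julian Day Number 2107948; in the Gregorian calendar that is 7 April 1059 CE.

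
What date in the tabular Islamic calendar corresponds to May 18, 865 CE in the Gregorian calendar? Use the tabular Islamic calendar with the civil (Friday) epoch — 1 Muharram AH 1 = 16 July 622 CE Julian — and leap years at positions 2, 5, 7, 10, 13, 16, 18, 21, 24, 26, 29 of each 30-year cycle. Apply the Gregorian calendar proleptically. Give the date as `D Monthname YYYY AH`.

13 Rabi' al-Thani 251 AH

Both dates share Julian Day Number 2037133; in the tabular Islamic calendar that is 13 Rabi' al-Thani 251 AH.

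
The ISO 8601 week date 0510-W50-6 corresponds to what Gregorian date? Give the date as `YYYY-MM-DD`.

ISO week 1 of 510 is the week containing the first Thursday of 510.
Week 50, day 6 (Saturday) lands on 0510-12-13.

0510-12-13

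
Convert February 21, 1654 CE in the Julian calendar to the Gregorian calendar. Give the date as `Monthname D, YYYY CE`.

March 3, 1654 CE

The Julian–Gregorian offset here is 10 days (Julian trailing).
21 February 1654 Julian + 10 days → 3 March 1654 Gregorian.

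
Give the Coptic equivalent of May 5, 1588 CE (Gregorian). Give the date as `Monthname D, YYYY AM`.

Parmouti 30, 1304 AM

Both dates share Julian Day Number 2301190; in the Coptic calendar that is 30 Parmouti 1304 AM.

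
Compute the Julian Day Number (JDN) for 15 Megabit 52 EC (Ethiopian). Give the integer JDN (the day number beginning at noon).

Equivalently 9 March 60 (proleptic Gregorian).
JDN 2400001 is 17 November 1858 CE (Gregorian), MJD 0; the target day is −656958 days from there, so JDN = 1743043.

1743043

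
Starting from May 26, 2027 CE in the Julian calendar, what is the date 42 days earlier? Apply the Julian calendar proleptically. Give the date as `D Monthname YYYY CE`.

JDN of May 26, 2027 CE = 2461565.
2461565 − 42 = 2461523.
JDN 2461523 in the Julian calendar is 14 April 2027 CE.

14 April 2027 CE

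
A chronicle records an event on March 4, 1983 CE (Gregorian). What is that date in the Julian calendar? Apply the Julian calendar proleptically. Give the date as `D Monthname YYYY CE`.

19 February 1983 CE

For dates in this range the Gregorian date is 13 days ahead of the Julian.
4 March 1983 Gregorian − 13 days → 19 February 1983 Julian.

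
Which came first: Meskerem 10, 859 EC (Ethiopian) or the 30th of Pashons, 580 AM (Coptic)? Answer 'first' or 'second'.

Converting both to JDN: 2037614 vs 2036779; the smaller is the second.

second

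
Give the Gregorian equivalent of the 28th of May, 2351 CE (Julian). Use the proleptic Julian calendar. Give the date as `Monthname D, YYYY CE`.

June 13, 2351 CE

For dates in this range the Gregorian date is 16 days ahead of the Julian.
28 May 2351 Julian + 16 days → 13 June 2351 Gregorian.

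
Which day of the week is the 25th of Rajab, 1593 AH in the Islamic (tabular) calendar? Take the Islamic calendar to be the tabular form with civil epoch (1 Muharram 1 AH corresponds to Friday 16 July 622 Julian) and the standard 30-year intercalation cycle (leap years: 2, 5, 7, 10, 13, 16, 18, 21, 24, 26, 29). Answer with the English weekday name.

Thursday

This is JDN 2512793 (10 September 2167 Gregorian).
JDN 2512793 mod 7 = 3, and JDN 0 was a Monday, so this is a Thursday.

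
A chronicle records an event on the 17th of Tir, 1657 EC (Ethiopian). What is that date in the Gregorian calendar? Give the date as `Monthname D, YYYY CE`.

Julian Day Number of the source date = 2329211.
Converting JDN 2329211 to the Gregorian calendar gives 22 January 1665 CE.

January 22, 1665 CE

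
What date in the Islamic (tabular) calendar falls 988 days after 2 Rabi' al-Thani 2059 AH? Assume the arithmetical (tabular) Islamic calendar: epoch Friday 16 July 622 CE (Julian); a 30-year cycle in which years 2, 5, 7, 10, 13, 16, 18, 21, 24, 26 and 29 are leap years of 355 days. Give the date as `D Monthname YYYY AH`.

16 Muharram 2062 AH

JDN of 2 Rabi' al-Thani 2059 AH = 2677817.
2677817 + 988 = 2678805.
JDN 2678805 in the tabular Islamic calendar is 16 Muharram 2062 AH.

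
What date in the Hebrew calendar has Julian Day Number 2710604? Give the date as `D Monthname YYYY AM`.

11 Nisan 6469 AM

JDN 2710604 is 13 April 2709 in the Gregorian calendar.
In the Hebrew calendar that day is 11 Nisan 6469 AM.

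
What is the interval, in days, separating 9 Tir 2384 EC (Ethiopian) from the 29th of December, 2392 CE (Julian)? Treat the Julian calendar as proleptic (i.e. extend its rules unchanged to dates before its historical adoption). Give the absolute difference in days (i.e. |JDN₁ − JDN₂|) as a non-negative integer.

JDN of the first date = 2594740.
JDN of the second date = 2595099.
|2595099 − 2594740| = 359.

359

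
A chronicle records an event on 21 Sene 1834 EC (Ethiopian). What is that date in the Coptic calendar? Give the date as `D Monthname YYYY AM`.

21 Paoni 1558 AM

Julian Day Number of the source date = 2394014.
Converting JDN 2394014 to the Coptic calendar gives 21 Paoni 1558 AM.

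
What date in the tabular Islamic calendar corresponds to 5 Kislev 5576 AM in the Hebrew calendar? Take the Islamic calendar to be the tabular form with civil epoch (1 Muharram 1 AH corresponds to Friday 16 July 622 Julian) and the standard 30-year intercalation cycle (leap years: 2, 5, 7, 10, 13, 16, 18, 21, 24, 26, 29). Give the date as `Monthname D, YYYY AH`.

The source date corresponds to 7 December 1815 in the Gregorian calendar (JDN 2384315).
That day falls on 5 Muharram 1231 AH in the tabular Islamic calendar.

Muharram 5, 1231 AH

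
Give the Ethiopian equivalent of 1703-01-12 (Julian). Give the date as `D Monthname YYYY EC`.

Julian Day Number of the source date = 2343090.
Converting JDN 2343090 to the Ethiopian calendar gives 17 Tir 1695 EC.

17 Tir 1695 EC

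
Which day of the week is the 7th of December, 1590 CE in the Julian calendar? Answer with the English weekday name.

Monday

In the Gregorian calendar this is 17 December 1590 (JDN 2302146).
Since JDN mod 7 = 0 (0 = Monday), the day is Monday.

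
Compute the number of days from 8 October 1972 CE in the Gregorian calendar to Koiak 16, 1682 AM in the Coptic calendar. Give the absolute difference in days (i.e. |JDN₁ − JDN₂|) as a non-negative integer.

JDN of the first date = 2441599.
JDN of the second date = 2439120.
|2439120 − 2441599| = 2479.

2479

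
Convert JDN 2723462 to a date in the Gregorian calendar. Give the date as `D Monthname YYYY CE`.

Counting from JDN 2299161 = 15 Oct 1582 gives an offset of 424301 days.

26 June 2744 CE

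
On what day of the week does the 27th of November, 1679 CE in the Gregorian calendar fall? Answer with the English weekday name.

2334633 ≡ 0 (mod 7); counting from Monday = 0 gives Monday.

Monday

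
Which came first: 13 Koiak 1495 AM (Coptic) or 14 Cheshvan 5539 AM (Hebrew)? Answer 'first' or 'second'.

second

Converting both to JDN: 2370815 vs 2370769; the smaller is the second.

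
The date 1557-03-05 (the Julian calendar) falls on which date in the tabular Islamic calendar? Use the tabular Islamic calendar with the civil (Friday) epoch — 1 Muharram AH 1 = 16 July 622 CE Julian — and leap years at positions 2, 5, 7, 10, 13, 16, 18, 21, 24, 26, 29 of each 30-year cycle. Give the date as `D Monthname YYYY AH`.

4 Jumada al-Awwal 964 AH

Both dates share Julian Day Number 2289816; in the tabular Islamic calendar that is 4 Jumada al-Awwal 964 AH.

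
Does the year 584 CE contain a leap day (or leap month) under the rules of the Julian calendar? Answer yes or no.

yes

584 mod 4 = 0, so it is a leap year in the Julian calendar.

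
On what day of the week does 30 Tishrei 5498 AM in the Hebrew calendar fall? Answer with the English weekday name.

Friday

Equivalently 25 October 1737 Gregorian, JDN 2355784.
2355784 ≡ 4 (mod 7); counting from Monday = 0 gives Friday.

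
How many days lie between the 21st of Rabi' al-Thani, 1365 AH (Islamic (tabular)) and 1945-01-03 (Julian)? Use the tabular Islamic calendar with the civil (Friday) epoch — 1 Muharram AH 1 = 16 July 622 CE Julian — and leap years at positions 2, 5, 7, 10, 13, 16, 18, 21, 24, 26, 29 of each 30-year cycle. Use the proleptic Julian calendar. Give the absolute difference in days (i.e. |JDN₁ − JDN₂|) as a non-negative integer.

JDN of the first date = 2431905.
JDN of the second date = 2431472.
|2431472 − 2431905| = 433.

433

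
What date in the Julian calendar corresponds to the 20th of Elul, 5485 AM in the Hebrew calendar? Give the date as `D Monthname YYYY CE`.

Both dates share Julian Day Number 2351344; in the Julian calendar that is 18 August 1725 CE.

18 August 1725 CE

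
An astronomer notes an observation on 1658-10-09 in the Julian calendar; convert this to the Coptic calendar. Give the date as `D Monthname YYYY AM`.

The source date corresponds to 19 October 1658 in the Gregorian calendar (JDN 2326924).
That day falls on 12 Paopi 1375 AM in the Coptic calendar.

12 Paopi 1375 AM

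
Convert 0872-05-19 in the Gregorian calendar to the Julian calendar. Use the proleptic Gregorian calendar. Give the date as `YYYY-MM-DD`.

0872-05-15

At this point the Julian calendar is 4 days behind the Gregorian.
19 May 872 Gregorian − 4 days → 15 May 872 Julian.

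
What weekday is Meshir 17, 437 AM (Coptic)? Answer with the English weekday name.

Tuesday

This is JDN 1984445 (15 February 721 Gregorian).
1984445 ≡ 1 (mod 7); counting from Monday = 0 gives Tuesday.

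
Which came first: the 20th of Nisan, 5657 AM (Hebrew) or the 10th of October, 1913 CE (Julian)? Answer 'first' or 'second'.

The two dates have Julian Day Numbers 2414037 and 2420064 respectively.
Since 2414037 < 2420064, the first date comes first.

first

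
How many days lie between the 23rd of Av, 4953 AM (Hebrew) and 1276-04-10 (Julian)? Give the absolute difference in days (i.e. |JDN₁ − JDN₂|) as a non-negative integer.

30211

First date → JDN 2157006; second date → JDN 2187217.
The interval is |2157006 − 2187217| = 30211 days.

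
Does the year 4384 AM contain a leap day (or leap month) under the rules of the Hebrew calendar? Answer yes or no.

Hebrew year 4384 is year 14 of its 19-year Metonic cycle; leap years are at positions 3, 6, 8, 11, 14, 17, 19, so it is a leap year (13 months).

yes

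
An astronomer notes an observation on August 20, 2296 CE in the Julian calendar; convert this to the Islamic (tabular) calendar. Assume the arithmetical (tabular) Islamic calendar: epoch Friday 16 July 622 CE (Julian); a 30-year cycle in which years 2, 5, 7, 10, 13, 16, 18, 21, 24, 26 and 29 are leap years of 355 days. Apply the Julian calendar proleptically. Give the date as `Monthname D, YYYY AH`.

The source date corresponds to 4 September 2296 in the Gregorian calendar (JDN 2559904).
That day falls on 6 Rajab 1726 AH in the tabular Islamic calendar.

Rajab 6, 1726 AH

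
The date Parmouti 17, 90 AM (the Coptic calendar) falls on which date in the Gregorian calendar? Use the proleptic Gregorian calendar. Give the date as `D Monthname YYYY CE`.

Julian Day Number of the source date = 1857763.
Converting JDN 1857763 to the Gregorian calendar gives 13 April 374 CE.

13 April 374 CE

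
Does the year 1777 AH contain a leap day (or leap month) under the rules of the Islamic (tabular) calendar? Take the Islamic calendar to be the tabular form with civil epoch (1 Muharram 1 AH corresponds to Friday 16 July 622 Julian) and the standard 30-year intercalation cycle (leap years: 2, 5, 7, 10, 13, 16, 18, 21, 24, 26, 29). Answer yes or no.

yes

Year 1777 AH is year 7 of its 30-year cycle; leap positions are 2, 5, 7, 10, 13, 16, 18, 21, 24, 26, 29, so it is a leap year (355 days).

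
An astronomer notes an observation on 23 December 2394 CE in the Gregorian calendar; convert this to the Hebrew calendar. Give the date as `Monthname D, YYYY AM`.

Julian Day Number of the source date = 2595807.
Converting JDN 2595807 to the Hebrew calendar gives 29 Kislev 6155 AM.

Kislev 29, 6155 AM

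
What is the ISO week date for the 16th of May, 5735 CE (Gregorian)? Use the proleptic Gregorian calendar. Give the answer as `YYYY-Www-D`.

5735-W20-1

The weekday is Monday (ISO weekday 1).
That Monday belongs to ISO week 20 of ISO year 5735.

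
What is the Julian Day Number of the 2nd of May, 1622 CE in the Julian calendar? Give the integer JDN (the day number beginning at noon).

2313615

Equivalently 12 May 1622 (Gregorian).
JDN 2299161 is 15 October 1582 CE (Gregorian); the target day is +14454 days from there, so JDN = 2313615.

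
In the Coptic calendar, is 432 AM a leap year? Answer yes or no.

432 mod 4 = 0; in the Coptic calendar a year is leap when year mod 4 = 3, so it is a common year.

no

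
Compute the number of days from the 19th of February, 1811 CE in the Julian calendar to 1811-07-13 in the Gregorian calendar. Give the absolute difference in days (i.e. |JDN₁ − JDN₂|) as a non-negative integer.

JDN of the first date = 2382575.
JDN of the second date = 2382707.
|2382707 − 2382575| = 132.

132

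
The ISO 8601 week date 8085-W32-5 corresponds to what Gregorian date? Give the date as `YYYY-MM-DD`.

8085-08-10

ISO week 1 of 8085 is the week containing the first Thursday of 8085.
Week 32, day 5 (Friday) lands on 8085-08-10.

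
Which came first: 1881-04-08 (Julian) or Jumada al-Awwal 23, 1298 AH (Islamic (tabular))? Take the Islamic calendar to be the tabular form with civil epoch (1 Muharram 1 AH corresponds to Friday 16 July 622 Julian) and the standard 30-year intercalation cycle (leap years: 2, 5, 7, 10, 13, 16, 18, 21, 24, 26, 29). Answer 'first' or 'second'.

first

First date → JDN 2408191; second date → JDN 2408194.
JDN 2408191 < JDN 2408194, so the first date is earlier.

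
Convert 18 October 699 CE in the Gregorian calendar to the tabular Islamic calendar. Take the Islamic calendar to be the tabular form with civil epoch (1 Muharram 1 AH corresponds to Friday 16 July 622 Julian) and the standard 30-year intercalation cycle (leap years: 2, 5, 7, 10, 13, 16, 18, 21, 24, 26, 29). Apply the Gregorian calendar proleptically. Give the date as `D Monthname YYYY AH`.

14 Sha'ban 80 AH

Julian Day Number of the source date = 1976655.
Converting JDN 1976655 to the tabular Islamic calendar gives 14 Sha'ban 80 AH.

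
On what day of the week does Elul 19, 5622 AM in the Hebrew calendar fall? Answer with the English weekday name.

Sunday

This is JDN 2401398 (14 September 1862 Gregorian).
JDN 2401398 mod 7 = 6, and JDN 0 was a Monday, so this is a Sunday.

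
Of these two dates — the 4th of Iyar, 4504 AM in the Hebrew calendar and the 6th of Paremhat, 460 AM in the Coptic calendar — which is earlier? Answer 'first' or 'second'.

Converting both to JDN: 1992915 vs 1992865; the smaller is the second.

second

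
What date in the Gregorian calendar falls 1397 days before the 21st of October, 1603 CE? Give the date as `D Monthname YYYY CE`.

24 December 1599 CE

The starting date is JDN 2306837; 2306837 − 1397 = 2305440.
JDN 2305440 corresponds to 24 December 1599 CE.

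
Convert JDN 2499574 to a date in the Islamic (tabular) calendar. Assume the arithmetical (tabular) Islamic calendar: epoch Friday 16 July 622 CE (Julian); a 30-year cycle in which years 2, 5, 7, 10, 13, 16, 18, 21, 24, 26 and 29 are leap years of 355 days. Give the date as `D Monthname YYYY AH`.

6 Rabi' al-Thani 1556 AH

JDN 2499574 is 2 July 2131 in the Gregorian calendar.
In the tabular Islamic calendar that day is 6 Rabi' al-Thani 1556 AH.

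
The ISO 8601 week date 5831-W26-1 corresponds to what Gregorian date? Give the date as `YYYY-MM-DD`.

ISO week 1 of 5831 is the week containing the first Thursday of 5831.
Week 26, day 1 (Monday) lands on 5831-06-27.

5831-06-27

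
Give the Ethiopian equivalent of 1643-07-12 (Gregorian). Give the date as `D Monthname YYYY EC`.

8 Hamle 1635 EC

Julian Day Number of the source date = 2321346.
Converting JDN 2321346 to the Ethiopian calendar gives 8 Hamle 1635 EC.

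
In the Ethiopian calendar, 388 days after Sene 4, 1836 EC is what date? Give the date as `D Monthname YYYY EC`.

27 Sene 1837 EC

JDN of Sene 4, 1836 EC = 2394728.
2394728 + 388 = 2395116.
JDN 2395116 in the Ethiopian calendar is 27 Sene 1837 EC.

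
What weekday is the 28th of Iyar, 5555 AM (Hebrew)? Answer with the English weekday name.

This is JDN 2376807 (17 May 1795 Gregorian).
JDN 2376807 mod 7 = 6, and JDN 0 was a Monday, so this is a Sunday.

Sunday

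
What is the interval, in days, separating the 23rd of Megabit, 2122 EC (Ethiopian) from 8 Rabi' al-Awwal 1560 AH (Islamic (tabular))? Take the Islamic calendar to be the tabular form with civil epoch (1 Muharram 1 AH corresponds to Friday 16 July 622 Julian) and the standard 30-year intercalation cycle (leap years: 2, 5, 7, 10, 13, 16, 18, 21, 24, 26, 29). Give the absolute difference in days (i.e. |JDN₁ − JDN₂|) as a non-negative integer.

1846

First date → JDN 2499118; second date → JDN 2500964.
The interval is |2499118 − 2500964| = 1846 days.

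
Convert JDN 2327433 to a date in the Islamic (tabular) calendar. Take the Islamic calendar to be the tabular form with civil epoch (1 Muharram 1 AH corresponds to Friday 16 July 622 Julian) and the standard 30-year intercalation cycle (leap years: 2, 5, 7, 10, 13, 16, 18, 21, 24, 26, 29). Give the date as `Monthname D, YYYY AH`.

JDN 2327433 is 11 March 1660 in the Gregorian calendar.
In the tabular Islamic calendar that day is Jumada al-Thani 28, 1070 AH.

Jumada al-Thani 28, 1070 AH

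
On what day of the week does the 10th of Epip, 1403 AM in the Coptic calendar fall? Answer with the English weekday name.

Monday

Equivalently 14 July 1687 Gregorian, JDN 2337419.
Since JDN mod 7 = 0 (0 = Monday), the day is Monday.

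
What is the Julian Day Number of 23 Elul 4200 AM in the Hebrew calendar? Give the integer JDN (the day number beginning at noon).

1882018

Equivalently 8 September 440 (proleptic Gregorian).
JDN 2299161 is 15 October 1582 CE (Gregorian); the target day is −417143 days from there, so JDN = 1882018.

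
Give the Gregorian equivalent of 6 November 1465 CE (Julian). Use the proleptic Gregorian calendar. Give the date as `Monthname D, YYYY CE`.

November 15, 1465 CE

For dates in this range the Gregorian date is 9 days ahead of the Julian.
6 November 1465 Julian + 9 days → 15 November 1465 Gregorian.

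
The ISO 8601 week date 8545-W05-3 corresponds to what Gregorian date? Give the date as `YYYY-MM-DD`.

ISO week 1 of 8545 is the week containing the first Thursday of 8545.
Week 5, day 3 (Wednesday) lands on 8545-02-03.

8545-02-03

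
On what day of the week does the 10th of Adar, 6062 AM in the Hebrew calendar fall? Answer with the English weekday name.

Wednesday

Equivalently 12 March 2302 Gregorian, JDN 2561918.
JDN 2561918 mod 7 = 2, and JDN 0 was a Monday, so this is a Wednesday.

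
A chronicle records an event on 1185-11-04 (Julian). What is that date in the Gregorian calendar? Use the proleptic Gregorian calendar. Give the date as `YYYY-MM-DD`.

1185-11-11

For dates in this range the Gregorian date is 7 days ahead of the Julian.
4 November 1185 Julian + 7 days → 11 November 1185 Gregorian.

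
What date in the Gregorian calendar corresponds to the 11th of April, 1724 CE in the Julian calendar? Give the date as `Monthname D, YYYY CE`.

April 22, 1724 CE

The Julian–Gregorian offset here is 11 days (Julian trailing).
11 April 1724 Julian + 11 days → 22 April 1724 Gregorian.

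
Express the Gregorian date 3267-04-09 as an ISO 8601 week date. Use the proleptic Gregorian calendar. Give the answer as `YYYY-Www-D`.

3267-W14-6

The weekday is Saturday (ISO weekday 6).
That Saturday belongs to ISO week 14 of ISO year 3267.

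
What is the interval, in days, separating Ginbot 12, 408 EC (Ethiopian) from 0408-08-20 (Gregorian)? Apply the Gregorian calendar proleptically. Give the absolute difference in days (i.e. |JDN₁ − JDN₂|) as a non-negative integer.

First date → JDN 1873129; second date → JDN 1870311.
The interval is |1873129 − 1870311| = 2818 days.

2818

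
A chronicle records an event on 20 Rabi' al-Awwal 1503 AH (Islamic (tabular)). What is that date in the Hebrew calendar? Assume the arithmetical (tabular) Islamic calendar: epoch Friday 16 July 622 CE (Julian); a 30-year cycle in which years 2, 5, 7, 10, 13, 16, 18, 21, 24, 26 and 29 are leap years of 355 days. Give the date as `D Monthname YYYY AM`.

The source date corresponds to 13 January 2080 in the Gregorian calendar (JDN 2480777).
That day falls on 21 Tevet 5840 AM in the Hebrew calendar.

21 Tevet 5840 AM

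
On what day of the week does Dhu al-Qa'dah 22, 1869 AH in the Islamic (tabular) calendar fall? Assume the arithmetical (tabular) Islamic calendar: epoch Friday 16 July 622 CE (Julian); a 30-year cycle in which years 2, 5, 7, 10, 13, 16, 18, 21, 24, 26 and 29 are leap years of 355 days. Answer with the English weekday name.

Monday

In the Gregorian calendar this is 15 October 2435 (JDN 2610713).
Since JDN mod 7 = 0 (0 = Monday), the day is Monday.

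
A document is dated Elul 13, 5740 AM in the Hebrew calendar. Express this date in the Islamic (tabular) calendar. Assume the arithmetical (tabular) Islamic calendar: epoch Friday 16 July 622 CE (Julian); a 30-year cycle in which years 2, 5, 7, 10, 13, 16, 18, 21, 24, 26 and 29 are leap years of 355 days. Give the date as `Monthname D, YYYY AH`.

Shawwal 13, 1400 AH

The source date corresponds to 25 August 1980 in the Gregorian calendar (JDN 2444477).
That day falls on 13 Shawwal 1400 AH in the tabular Islamic calendar.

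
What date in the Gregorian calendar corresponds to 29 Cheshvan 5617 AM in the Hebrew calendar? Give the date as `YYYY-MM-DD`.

1856-11-27

Both dates share Julian Day Number 2399281; in the Gregorian calendar that is 27 November 1856 CE.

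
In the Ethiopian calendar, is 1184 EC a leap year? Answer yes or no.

1184 mod 4 = 0; in the Ethiopian calendar a year is leap when year mod 4 = 3, so it is a common year.

no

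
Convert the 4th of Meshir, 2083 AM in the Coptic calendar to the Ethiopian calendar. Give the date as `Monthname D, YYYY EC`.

Yekatit 4, 2359 EC

Julian Day Number of the source date = 2585633.
Converting JDN 2585633 to the Ethiopian calendar gives 4 Yekatit 2359 EC.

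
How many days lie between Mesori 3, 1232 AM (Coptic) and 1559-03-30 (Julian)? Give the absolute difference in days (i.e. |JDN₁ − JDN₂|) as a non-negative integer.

JDN of the first date = 2274985.
JDN of the second date = 2290571.
|2290571 − 2274985| = 15586.

15586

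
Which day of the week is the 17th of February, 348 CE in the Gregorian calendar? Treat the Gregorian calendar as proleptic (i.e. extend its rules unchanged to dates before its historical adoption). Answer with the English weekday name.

Tuesday

1848211 ≡ 1 (mod 7); counting from Monday = 0 gives Tuesday.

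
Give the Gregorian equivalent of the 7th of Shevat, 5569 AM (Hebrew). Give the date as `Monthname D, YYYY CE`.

January 24, 1809 CE

Julian Day Number of the source date = 2381807.
Converting JDN 2381807 to the Gregorian calendar gives 24 January 1809 CE.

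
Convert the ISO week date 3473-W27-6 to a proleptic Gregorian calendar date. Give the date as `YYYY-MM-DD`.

ISO week 1 of 3473 is the week containing the first Thursday of 3473.
Week 27, day 6 (Saturday) lands on 3473-07-05.

3473-07-05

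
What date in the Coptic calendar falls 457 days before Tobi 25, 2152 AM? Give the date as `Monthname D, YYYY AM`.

The starting date is JDN 2610827; 2610827 − 457 = 2610370.
JDN 2610370 corresponds to Paopi 24, 2151 AM.

Paopi 24, 2151 AM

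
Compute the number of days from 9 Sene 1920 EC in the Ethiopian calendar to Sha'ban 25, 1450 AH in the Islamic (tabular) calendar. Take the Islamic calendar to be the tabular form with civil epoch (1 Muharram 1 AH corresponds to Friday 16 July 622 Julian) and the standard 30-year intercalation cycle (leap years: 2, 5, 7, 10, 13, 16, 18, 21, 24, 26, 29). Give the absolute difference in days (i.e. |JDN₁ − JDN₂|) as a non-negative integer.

36734

First date → JDN 2425414; second date → JDN 2462148.
The interval is |2425414 − 2462148| = 36734 days.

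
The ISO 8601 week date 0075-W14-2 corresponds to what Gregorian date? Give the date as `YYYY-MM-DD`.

0075-04-02

ISO week 1 of 75 is the week containing the first Thursday of 75.
Week 14, day 2 (Tuesday) lands on 0075-04-02.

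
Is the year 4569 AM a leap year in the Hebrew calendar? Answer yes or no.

Hebrew year 4569 is year 9 of its 19-year Metonic cycle; leap years are at positions 3, 6, 8, 11, 14, 17, 19, so it is a common year (12 months).

no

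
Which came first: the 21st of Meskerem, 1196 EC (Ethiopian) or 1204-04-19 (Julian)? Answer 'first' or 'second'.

The two dates have Julian Day Numbers 2160715 and 2160928 respectively.
Since 2160715 < 2160928, the first date comes first.

first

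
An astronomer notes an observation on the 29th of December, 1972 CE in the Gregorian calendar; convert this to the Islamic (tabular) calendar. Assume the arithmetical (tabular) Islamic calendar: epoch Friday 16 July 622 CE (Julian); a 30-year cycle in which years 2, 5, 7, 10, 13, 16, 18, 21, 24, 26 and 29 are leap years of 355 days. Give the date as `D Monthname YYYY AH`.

Both dates share Julian Day Number 2441681; in the tabular Islamic calendar that is 23 Dhu al-Qa'dah 1392 AH.

23 Dhu al-Qa'dah 1392 AH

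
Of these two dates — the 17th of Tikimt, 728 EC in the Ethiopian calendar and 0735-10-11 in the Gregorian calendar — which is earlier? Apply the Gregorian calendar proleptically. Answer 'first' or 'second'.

second

First date → JDN 1989804; second date → JDN 1989796.
JDN 1989796 < JDN 1989804, so the second date is earlier.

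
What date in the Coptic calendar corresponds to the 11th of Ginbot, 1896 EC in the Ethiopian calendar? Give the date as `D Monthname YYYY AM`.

Julian Day Number of the source date = 2416620.
Converting JDN 2416620 to the Coptic calendar gives 11 Pashons 1620 AM.

11 Pashons 1620 AM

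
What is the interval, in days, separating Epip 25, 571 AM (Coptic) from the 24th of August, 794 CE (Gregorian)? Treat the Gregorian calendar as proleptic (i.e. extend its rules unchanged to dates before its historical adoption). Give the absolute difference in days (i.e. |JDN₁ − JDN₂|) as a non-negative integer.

JDN of the first date = 2033546.
JDN of the second date = 2011298.
|2011298 − 2033546| = 22248.

22248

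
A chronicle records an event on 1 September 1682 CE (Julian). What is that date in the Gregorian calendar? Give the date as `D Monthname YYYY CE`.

11 September 1682 CE

At this point the Julian calendar is 10 days behind the Gregorian.
1 September 1682 Julian + 10 days → 11 September 1682 Gregorian.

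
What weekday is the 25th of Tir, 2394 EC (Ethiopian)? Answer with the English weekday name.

In the Gregorian calendar this is 5 February 2402 (JDN 2598408).
Since JDN mod 7 = 1 (0 = Monday), the day is Tuesday.

Tuesday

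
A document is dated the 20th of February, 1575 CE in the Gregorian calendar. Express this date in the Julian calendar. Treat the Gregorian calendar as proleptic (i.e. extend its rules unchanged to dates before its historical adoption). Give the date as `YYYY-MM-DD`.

The Julian–Gregorian offset here is 10 days (Julian trailing).
20 February 1575 Gregorian − 10 days → 10 February 1575 Julian.

1575-02-10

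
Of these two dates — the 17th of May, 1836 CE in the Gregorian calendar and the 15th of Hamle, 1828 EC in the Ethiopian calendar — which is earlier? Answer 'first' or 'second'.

Converting both to JDN: 2391782 vs 2391847; the smaller is the first.

first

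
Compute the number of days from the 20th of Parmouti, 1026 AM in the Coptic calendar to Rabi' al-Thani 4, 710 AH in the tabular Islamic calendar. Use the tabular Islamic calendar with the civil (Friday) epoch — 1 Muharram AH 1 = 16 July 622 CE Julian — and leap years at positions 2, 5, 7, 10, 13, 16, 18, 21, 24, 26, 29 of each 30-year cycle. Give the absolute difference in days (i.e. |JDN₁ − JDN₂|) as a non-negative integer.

First date → JDN 2199640; second date → JDN 2199778.
The interval is |2199640 − 2199778| = 138 days.

138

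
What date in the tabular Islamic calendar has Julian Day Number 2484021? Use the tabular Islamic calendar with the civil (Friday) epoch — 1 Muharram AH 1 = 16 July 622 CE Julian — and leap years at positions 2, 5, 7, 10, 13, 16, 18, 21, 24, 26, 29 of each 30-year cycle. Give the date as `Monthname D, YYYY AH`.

Jumada al-Awwal 16, 1512 AH

JDN 2484021 is 30 November 2088 in the Gregorian calendar.
In the tabular Islamic calendar that day is Jumada al-Awwal 16, 1512 AH.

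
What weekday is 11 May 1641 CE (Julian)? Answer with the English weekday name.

In the Gregorian calendar this is 21 May 1641 (JDN 2320564).
JDN 2320564 mod 7 = 1, and JDN 0 was a Monday, so this is a Tuesday.

Tuesday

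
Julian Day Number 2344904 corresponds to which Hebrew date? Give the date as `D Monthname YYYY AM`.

18 Tevet 5468 AM

JDN 2344904 is 11 January 1708 in the Gregorian calendar.
In the Hebrew calendar that day is 18 Tevet 5468 AM.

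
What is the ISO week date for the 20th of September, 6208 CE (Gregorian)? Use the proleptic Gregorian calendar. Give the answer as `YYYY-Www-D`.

The weekday is Tuesday (ISO weekday 2).
That Tuesday belongs to ISO week 38 of ISO year 6208.

6208-W38-2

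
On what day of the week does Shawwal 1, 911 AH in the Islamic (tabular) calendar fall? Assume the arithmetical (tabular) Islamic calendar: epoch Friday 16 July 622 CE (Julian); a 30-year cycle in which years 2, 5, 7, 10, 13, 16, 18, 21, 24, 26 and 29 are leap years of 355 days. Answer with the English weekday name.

Wednesday

This is JDN 2271180 (7 March 1506 Gregorian).
Since JDN mod 7 = 2 (0 = Monday), the day is Wednesday.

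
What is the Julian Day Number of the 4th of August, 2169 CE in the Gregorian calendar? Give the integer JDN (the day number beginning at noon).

2513487

JDN 2451545 is 1 January 2000 CE (Gregorian); the target day is +61942 days from there, so JDN = 2513487.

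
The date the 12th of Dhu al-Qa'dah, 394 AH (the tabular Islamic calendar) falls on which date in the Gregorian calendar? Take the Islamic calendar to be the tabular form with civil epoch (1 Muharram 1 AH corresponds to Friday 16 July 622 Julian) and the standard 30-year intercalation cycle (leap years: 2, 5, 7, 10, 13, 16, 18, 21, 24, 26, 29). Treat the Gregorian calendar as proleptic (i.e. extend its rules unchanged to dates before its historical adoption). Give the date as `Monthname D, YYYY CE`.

September 6, 1004 CE

Julian Day Number of the source date = 2088012.
Converting JDN 2088012 to the Gregorian calendar gives 6 September 1004 CE.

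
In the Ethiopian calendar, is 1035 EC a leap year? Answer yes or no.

1035 mod 4 = 3; in the Ethiopian calendar a year is leap when year mod 4 = 3, so it is a leap year.

yes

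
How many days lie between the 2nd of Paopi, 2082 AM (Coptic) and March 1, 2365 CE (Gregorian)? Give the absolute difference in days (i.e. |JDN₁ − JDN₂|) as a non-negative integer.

JDN of the first date = 2585146.
JDN of the second date = 2584918.
|2584918 − 2585146| = 228.

228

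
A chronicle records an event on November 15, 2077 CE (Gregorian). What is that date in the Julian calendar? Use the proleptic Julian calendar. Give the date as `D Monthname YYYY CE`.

2 November 2077 CE

At this point the Julian calendar is 13 days behind the Gregorian.
15 November 2077 Gregorian − 13 days → 2 November 2077 Julian.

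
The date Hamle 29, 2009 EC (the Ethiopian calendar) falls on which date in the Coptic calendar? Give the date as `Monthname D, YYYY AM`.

The source date corresponds to 5 August 2017 in the Gregorian calendar (JDN 2457971).
That day falls on 29 Epip 1733 AM in the Coptic calendar.

Epip 29, 1733 AM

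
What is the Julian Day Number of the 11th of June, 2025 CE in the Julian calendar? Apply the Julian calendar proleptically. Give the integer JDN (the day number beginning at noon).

2460851

Equivalently 24 June 2025 (Gregorian).
JDN 2299161 is 15 October 1582 CE (Gregorian); the target day is +161690 days from there, so JDN = 2460851.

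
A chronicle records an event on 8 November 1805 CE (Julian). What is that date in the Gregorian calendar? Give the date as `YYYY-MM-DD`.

1805-11-20

The Julian–Gregorian offset here is 12 days (Julian trailing).
8 November 1805 Julian + 12 days → 20 November 1805 Gregorian.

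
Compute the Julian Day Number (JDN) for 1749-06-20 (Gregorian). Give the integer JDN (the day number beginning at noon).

2360040

JDN 2451545 is 1 January 2000 CE (Gregorian); the target day is −91505 days from there, so JDN = 2360040.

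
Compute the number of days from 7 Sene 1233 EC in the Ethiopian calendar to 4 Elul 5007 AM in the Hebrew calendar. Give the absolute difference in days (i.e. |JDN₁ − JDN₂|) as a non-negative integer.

2258

First date → JDN 2174485; second date → JDN 2176743.
The interval is |2174485 − 2176743| = 2258 days.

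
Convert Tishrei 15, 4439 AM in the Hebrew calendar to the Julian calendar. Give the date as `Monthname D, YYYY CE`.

October 7, 678 CE

Julian Day Number of the source date = 1968977.
Converting JDN 1968977 to the Julian calendar gives 7 October 678 CE.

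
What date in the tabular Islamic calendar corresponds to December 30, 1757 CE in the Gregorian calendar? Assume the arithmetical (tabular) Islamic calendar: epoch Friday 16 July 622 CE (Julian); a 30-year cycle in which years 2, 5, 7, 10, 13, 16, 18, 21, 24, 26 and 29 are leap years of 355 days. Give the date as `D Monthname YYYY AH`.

Both dates share Julian Day Number 2363155; in the tabular Islamic calendar that is 18 Rabi' al-Thani 1171 AH.

18 Rabi' al-Thani 1171 AH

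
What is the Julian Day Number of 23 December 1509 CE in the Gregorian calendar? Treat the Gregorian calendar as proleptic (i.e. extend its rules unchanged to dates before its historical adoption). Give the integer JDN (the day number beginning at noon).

JDN 2400001 is 17 November 1858 CE (Gregorian), MJD 0; the target day is −127434 days from there, so JDN = 2272567.

2272567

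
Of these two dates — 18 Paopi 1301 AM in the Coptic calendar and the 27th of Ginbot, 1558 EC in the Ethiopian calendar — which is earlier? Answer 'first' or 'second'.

Converting both to JDN: 2299902 vs 2293181; the smaller is the second.

second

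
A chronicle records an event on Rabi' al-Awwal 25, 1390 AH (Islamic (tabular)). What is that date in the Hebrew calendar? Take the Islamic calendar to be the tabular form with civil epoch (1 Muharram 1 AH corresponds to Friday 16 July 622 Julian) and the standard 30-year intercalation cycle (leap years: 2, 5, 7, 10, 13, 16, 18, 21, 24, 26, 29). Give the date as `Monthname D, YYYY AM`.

Iyar 25, 5730 AM

The source date corresponds to 31 May 1970 in the Gregorian calendar (JDN 2440738).
That day falls on 25 Iyar 5730 AM in the Hebrew calendar.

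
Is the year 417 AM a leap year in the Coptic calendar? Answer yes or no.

417 mod 4 = 1; in the Coptic calendar a year is leap when year mod 4 = 3, so it is a common year.

no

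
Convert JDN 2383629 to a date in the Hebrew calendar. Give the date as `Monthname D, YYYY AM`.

The Gregorian equivalent of JDN 2383629 is 20 January 1814.
In the Hebrew calendar that day is Tevet 28, 5574 AM.

Tevet 28, 5574 AM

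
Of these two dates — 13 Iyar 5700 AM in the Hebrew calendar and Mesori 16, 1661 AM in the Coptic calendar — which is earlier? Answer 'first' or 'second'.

first

The two dates have Julian Day Numbers 2429771 and 2431690 respectively.
Since 2429771 < 2431690, the first date comes first.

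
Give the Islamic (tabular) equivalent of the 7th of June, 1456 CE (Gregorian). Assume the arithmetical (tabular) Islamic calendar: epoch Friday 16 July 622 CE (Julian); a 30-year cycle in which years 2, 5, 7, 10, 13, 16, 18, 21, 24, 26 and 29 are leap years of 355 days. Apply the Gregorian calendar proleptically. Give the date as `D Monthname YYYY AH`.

Both dates share Julian Day Number 2253011; in the tabular Islamic calendar that is 23 Jumada al-Thani 860 AH.

23 Jumada al-Thani 860 AH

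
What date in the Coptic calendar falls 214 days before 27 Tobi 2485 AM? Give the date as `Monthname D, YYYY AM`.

Paoni 28, 2484 AM

The starting date is JDN 2732457; 2732457 − 214 = 2732243.
JDN 2732243 corresponds to Paoni 28, 2484 AM.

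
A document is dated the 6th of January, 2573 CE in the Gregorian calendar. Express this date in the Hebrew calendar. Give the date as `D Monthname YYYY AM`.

2 Shevat 6333 AM

Both dates share Julian Day Number 2660835; in the Hebrew calendar that is 2 Shevat 6333 AM.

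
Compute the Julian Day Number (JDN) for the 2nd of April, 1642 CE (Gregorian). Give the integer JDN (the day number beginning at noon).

JDN 2400001 is 17 November 1858 CE (Gregorian), MJD 0; the target day is −79121 days from there, so JDN = 2320880.

2320880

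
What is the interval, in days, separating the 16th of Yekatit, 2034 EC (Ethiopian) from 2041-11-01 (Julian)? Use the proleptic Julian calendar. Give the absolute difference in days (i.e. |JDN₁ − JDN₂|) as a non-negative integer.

First date → JDN 2466939; second date → JDN 2466838.
The interval is |2466939 − 2466838| = 101 days.

101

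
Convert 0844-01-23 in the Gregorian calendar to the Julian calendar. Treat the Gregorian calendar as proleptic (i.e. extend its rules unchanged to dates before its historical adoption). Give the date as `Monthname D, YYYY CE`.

January 19, 844 CE

For dates in this range the Gregorian date is 4 days ahead of the Julian.
23 January 844 Gregorian − 4 days → 19 January 844 Julian.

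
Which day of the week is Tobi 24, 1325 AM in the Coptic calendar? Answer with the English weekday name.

Equivalently 29 January 1609 Gregorian, JDN 2308764.
Since JDN mod 7 = 3 (0 = Monday), the day is Thursday.

Thursday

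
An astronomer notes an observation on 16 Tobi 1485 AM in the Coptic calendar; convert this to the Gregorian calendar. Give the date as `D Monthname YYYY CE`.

22 January 1769 CE

Julian Day Number of the source date = 2367196.
Converting JDN 2367196 to the Gregorian calendar gives 22 January 1769 CE.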